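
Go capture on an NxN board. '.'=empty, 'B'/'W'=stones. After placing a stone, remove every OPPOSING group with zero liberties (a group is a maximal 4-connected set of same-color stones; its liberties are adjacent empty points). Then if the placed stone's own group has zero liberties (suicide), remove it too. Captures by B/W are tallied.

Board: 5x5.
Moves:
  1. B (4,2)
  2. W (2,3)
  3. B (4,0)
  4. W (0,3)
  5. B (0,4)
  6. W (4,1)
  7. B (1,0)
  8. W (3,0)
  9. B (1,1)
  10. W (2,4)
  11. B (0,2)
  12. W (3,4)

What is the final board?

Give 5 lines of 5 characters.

Answer: ..BWB
BB...
...WW
W...W
.WB..

Derivation:
Move 1: B@(4,2) -> caps B=0 W=0
Move 2: W@(2,3) -> caps B=0 W=0
Move 3: B@(4,0) -> caps B=0 W=0
Move 4: W@(0,3) -> caps B=0 W=0
Move 5: B@(0,4) -> caps B=0 W=0
Move 6: W@(4,1) -> caps B=0 W=0
Move 7: B@(1,0) -> caps B=0 W=0
Move 8: W@(3,0) -> caps B=0 W=1
Move 9: B@(1,1) -> caps B=0 W=1
Move 10: W@(2,4) -> caps B=0 W=1
Move 11: B@(0,2) -> caps B=0 W=1
Move 12: W@(3,4) -> caps B=0 W=1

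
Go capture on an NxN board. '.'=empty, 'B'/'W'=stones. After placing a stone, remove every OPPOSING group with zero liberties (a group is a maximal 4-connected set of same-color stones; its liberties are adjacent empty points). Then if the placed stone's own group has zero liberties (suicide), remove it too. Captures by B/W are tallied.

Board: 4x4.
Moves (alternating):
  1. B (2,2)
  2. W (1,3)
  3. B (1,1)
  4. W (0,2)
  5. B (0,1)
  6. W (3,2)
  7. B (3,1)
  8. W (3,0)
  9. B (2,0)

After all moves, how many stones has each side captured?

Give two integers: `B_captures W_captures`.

Answer: 1 0

Derivation:
Move 1: B@(2,2) -> caps B=0 W=0
Move 2: W@(1,3) -> caps B=0 W=0
Move 3: B@(1,1) -> caps B=0 W=0
Move 4: W@(0,2) -> caps B=0 W=0
Move 5: B@(0,1) -> caps B=0 W=0
Move 6: W@(3,2) -> caps B=0 W=0
Move 7: B@(3,1) -> caps B=0 W=0
Move 8: W@(3,0) -> caps B=0 W=0
Move 9: B@(2,0) -> caps B=1 W=0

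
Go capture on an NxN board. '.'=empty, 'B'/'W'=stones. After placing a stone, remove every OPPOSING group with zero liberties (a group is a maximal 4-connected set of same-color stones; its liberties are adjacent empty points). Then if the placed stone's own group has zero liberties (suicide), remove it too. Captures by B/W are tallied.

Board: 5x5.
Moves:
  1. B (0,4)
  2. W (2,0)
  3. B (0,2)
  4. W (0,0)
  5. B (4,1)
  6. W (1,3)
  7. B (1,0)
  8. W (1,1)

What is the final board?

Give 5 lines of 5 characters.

Move 1: B@(0,4) -> caps B=0 W=0
Move 2: W@(2,0) -> caps B=0 W=0
Move 3: B@(0,2) -> caps B=0 W=0
Move 4: W@(0,0) -> caps B=0 W=0
Move 5: B@(4,1) -> caps B=0 W=0
Move 6: W@(1,3) -> caps B=0 W=0
Move 7: B@(1,0) -> caps B=0 W=0
Move 8: W@(1,1) -> caps B=0 W=1

Answer: W.B.B
.W.W.
W....
.....
.B...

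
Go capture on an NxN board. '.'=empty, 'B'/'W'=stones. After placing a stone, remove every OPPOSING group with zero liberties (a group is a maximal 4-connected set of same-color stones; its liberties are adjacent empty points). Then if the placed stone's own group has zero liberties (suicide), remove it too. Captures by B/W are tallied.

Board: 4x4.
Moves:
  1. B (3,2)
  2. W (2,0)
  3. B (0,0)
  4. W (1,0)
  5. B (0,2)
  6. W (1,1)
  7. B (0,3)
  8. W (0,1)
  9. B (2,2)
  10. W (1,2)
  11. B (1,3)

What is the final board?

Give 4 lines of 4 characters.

Move 1: B@(3,2) -> caps B=0 W=0
Move 2: W@(2,0) -> caps B=0 W=0
Move 3: B@(0,0) -> caps B=0 W=0
Move 4: W@(1,0) -> caps B=0 W=0
Move 5: B@(0,2) -> caps B=0 W=0
Move 6: W@(1,1) -> caps B=0 W=0
Move 7: B@(0,3) -> caps B=0 W=0
Move 8: W@(0,1) -> caps B=0 W=1
Move 9: B@(2,2) -> caps B=0 W=1
Move 10: W@(1,2) -> caps B=0 W=1
Move 11: B@(1,3) -> caps B=0 W=1

Answer: .WBB
WWWB
W.B.
..B.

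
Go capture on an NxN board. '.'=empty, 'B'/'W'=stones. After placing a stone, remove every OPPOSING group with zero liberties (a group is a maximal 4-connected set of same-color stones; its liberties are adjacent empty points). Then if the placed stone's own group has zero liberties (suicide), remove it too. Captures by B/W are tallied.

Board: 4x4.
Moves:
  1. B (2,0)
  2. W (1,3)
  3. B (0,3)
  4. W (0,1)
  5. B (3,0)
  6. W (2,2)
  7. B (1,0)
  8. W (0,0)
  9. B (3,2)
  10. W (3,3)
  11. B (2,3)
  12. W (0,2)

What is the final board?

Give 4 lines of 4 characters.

Move 1: B@(2,0) -> caps B=0 W=0
Move 2: W@(1,3) -> caps B=0 W=0
Move 3: B@(0,3) -> caps B=0 W=0
Move 4: W@(0,1) -> caps B=0 W=0
Move 5: B@(3,0) -> caps B=0 W=0
Move 6: W@(2,2) -> caps B=0 W=0
Move 7: B@(1,0) -> caps B=0 W=0
Move 8: W@(0,0) -> caps B=0 W=0
Move 9: B@(3,2) -> caps B=0 W=0
Move 10: W@(3,3) -> caps B=0 W=0
Move 11: B@(2,3) -> caps B=1 W=0
Move 12: W@(0,2) -> caps B=1 W=1

Answer: WWW.
B..W
B.WB
B.B.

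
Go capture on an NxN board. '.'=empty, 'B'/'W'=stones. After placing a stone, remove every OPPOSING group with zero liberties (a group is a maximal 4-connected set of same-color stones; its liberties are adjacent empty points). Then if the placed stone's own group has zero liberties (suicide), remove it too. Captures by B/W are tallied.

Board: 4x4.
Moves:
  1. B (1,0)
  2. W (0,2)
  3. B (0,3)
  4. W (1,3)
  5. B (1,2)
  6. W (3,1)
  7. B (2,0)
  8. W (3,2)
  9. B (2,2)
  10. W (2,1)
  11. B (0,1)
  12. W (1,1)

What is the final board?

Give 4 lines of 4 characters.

Answer: .BW.
BWBW
BWB.
.WW.

Derivation:
Move 1: B@(1,0) -> caps B=0 W=0
Move 2: W@(0,2) -> caps B=0 W=0
Move 3: B@(0,3) -> caps B=0 W=0
Move 4: W@(1,3) -> caps B=0 W=1
Move 5: B@(1,2) -> caps B=0 W=1
Move 6: W@(3,1) -> caps B=0 W=1
Move 7: B@(2,0) -> caps B=0 W=1
Move 8: W@(3,2) -> caps B=0 W=1
Move 9: B@(2,2) -> caps B=0 W=1
Move 10: W@(2,1) -> caps B=0 W=1
Move 11: B@(0,1) -> caps B=0 W=1
Move 12: W@(1,1) -> caps B=0 W=1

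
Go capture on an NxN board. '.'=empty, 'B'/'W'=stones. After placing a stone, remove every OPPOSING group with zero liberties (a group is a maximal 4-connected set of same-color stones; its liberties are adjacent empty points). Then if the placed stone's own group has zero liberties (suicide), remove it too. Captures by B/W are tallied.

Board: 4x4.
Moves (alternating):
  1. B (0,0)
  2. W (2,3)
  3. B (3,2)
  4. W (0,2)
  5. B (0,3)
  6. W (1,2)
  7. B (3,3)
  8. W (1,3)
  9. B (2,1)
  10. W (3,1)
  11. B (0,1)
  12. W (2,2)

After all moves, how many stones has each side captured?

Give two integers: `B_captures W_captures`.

Answer: 0 3

Derivation:
Move 1: B@(0,0) -> caps B=0 W=0
Move 2: W@(2,3) -> caps B=0 W=0
Move 3: B@(3,2) -> caps B=0 W=0
Move 4: W@(0,2) -> caps B=0 W=0
Move 5: B@(0,3) -> caps B=0 W=0
Move 6: W@(1,2) -> caps B=0 W=0
Move 7: B@(3,3) -> caps B=0 W=0
Move 8: W@(1,3) -> caps B=0 W=1
Move 9: B@(2,1) -> caps B=0 W=1
Move 10: W@(3,1) -> caps B=0 W=1
Move 11: B@(0,1) -> caps B=0 W=1
Move 12: W@(2,2) -> caps B=0 W=3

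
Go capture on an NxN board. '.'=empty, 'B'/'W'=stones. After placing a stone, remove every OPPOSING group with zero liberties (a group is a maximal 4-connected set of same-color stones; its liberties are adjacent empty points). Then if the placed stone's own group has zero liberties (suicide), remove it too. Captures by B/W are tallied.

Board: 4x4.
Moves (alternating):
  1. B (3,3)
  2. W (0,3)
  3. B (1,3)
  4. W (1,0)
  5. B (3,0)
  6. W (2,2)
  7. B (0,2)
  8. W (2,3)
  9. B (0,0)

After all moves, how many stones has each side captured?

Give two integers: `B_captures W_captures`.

Answer: 1 0

Derivation:
Move 1: B@(3,3) -> caps B=0 W=0
Move 2: W@(0,3) -> caps B=0 W=0
Move 3: B@(1,3) -> caps B=0 W=0
Move 4: W@(1,0) -> caps B=0 W=0
Move 5: B@(3,0) -> caps B=0 W=0
Move 6: W@(2,2) -> caps B=0 W=0
Move 7: B@(0,2) -> caps B=1 W=0
Move 8: W@(2,3) -> caps B=1 W=0
Move 9: B@(0,0) -> caps B=1 W=0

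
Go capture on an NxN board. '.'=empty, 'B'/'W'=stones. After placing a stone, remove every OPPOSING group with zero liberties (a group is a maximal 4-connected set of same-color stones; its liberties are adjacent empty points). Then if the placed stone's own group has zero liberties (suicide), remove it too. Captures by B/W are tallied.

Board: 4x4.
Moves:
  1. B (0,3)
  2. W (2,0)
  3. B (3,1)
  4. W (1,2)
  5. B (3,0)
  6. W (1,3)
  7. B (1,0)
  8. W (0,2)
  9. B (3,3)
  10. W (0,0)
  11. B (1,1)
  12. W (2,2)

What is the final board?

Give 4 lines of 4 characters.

Move 1: B@(0,3) -> caps B=0 W=0
Move 2: W@(2,0) -> caps B=0 W=0
Move 3: B@(3,1) -> caps B=0 W=0
Move 4: W@(1,2) -> caps B=0 W=0
Move 5: B@(3,0) -> caps B=0 W=0
Move 6: W@(1,3) -> caps B=0 W=0
Move 7: B@(1,0) -> caps B=0 W=0
Move 8: W@(0,2) -> caps B=0 W=1
Move 9: B@(3,3) -> caps B=0 W=1
Move 10: W@(0,0) -> caps B=0 W=1
Move 11: B@(1,1) -> caps B=0 W=1
Move 12: W@(2,2) -> caps B=0 W=1

Answer: W.W.
BBWW
W.W.
BB.B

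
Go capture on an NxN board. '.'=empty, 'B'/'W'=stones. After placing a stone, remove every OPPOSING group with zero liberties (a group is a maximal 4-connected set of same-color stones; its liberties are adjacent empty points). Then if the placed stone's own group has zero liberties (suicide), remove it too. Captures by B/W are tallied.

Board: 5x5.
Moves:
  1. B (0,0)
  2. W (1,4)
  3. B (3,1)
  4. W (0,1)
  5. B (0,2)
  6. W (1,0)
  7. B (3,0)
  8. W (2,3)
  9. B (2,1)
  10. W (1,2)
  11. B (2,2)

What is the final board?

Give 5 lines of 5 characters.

Move 1: B@(0,0) -> caps B=0 W=0
Move 2: W@(1,4) -> caps B=0 W=0
Move 3: B@(3,1) -> caps B=0 W=0
Move 4: W@(0,1) -> caps B=0 W=0
Move 5: B@(0,2) -> caps B=0 W=0
Move 6: W@(1,0) -> caps B=0 W=1
Move 7: B@(3,0) -> caps B=0 W=1
Move 8: W@(2,3) -> caps B=0 W=1
Move 9: B@(2,1) -> caps B=0 W=1
Move 10: W@(1,2) -> caps B=0 W=1
Move 11: B@(2,2) -> caps B=0 W=1

Answer: .WB..
W.W.W
.BBW.
BB...
.....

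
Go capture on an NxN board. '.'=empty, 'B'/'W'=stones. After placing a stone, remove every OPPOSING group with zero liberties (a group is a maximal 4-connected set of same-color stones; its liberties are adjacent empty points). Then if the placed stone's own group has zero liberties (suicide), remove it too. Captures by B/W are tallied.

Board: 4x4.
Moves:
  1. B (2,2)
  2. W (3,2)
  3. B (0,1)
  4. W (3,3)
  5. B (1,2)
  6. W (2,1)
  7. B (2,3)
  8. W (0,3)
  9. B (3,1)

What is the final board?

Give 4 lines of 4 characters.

Move 1: B@(2,2) -> caps B=0 W=0
Move 2: W@(3,2) -> caps B=0 W=0
Move 3: B@(0,1) -> caps B=0 W=0
Move 4: W@(3,3) -> caps B=0 W=0
Move 5: B@(1,2) -> caps B=0 W=0
Move 6: W@(2,1) -> caps B=0 W=0
Move 7: B@(2,3) -> caps B=0 W=0
Move 8: W@(0,3) -> caps B=0 W=0
Move 9: B@(3,1) -> caps B=2 W=0

Answer: .B.W
..B.
.WBB
.B..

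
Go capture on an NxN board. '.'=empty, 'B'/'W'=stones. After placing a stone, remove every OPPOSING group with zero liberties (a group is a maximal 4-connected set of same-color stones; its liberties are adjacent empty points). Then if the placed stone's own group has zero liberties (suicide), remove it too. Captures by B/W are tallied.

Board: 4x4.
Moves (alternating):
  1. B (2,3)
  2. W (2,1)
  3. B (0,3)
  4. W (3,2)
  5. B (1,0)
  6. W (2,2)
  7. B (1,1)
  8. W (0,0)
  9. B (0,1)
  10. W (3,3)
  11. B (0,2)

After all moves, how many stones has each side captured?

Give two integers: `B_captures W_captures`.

Answer: 1 0

Derivation:
Move 1: B@(2,3) -> caps B=0 W=0
Move 2: W@(2,1) -> caps B=0 W=0
Move 3: B@(0,3) -> caps B=0 W=0
Move 4: W@(3,2) -> caps B=0 W=0
Move 5: B@(1,0) -> caps B=0 W=0
Move 6: W@(2,2) -> caps B=0 W=0
Move 7: B@(1,1) -> caps B=0 W=0
Move 8: W@(0,0) -> caps B=0 W=0
Move 9: B@(0,1) -> caps B=1 W=0
Move 10: W@(3,3) -> caps B=1 W=0
Move 11: B@(0,2) -> caps B=1 W=0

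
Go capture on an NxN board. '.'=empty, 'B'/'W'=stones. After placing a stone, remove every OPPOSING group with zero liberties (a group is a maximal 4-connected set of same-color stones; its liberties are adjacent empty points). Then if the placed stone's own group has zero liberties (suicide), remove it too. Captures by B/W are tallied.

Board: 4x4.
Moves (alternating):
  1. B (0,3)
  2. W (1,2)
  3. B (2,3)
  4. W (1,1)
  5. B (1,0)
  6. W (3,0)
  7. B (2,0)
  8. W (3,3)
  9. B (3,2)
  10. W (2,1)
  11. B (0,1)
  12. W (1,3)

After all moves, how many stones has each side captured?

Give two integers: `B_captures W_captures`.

Move 1: B@(0,3) -> caps B=0 W=0
Move 2: W@(1,2) -> caps B=0 W=0
Move 3: B@(2,3) -> caps B=0 W=0
Move 4: W@(1,1) -> caps B=0 W=0
Move 5: B@(1,0) -> caps B=0 W=0
Move 6: W@(3,0) -> caps B=0 W=0
Move 7: B@(2,0) -> caps B=0 W=0
Move 8: W@(3,3) -> caps B=0 W=0
Move 9: B@(3,2) -> caps B=1 W=0
Move 10: W@(2,1) -> caps B=1 W=0
Move 11: B@(0,1) -> caps B=1 W=0
Move 12: W@(1,3) -> caps B=1 W=0

Answer: 1 0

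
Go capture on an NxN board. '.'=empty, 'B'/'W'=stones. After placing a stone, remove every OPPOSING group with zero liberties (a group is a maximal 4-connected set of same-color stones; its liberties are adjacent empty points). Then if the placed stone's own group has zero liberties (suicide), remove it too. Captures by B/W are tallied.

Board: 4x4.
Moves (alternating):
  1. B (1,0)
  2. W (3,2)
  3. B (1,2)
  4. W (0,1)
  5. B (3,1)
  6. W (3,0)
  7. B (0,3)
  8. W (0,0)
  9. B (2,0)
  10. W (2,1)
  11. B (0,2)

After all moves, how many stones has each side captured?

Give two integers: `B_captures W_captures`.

Answer: 1 0

Derivation:
Move 1: B@(1,0) -> caps B=0 W=0
Move 2: W@(3,2) -> caps B=0 W=0
Move 3: B@(1,2) -> caps B=0 W=0
Move 4: W@(0,1) -> caps B=0 W=0
Move 5: B@(3,1) -> caps B=0 W=0
Move 6: W@(3,0) -> caps B=0 W=0
Move 7: B@(0,3) -> caps B=0 W=0
Move 8: W@(0,0) -> caps B=0 W=0
Move 9: B@(2,0) -> caps B=1 W=0
Move 10: W@(2,1) -> caps B=1 W=0
Move 11: B@(0,2) -> caps B=1 W=0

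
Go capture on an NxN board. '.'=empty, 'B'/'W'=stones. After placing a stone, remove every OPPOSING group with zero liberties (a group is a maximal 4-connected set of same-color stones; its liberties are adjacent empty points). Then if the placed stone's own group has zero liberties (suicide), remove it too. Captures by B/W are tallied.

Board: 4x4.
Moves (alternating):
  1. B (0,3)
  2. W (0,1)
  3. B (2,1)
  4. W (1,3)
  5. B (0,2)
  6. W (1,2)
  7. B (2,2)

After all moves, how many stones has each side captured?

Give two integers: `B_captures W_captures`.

Answer: 0 2

Derivation:
Move 1: B@(0,3) -> caps B=0 W=0
Move 2: W@(0,1) -> caps B=0 W=0
Move 3: B@(2,1) -> caps B=0 W=0
Move 4: W@(1,3) -> caps B=0 W=0
Move 5: B@(0,2) -> caps B=0 W=0
Move 6: W@(1,2) -> caps B=0 W=2
Move 7: B@(2,2) -> caps B=0 W=2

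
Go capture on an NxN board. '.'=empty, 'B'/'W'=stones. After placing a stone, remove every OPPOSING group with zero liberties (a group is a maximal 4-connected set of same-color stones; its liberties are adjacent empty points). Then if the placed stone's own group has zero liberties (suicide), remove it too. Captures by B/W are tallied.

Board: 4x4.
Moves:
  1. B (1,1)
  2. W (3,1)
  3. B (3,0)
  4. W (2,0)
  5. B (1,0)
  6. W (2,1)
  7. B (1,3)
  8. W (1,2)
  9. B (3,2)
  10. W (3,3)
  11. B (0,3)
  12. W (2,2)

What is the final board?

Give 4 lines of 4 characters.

Answer: ...B
BBWB
WWW.
.W.W

Derivation:
Move 1: B@(1,1) -> caps B=0 W=0
Move 2: W@(3,1) -> caps B=0 W=0
Move 3: B@(3,0) -> caps B=0 W=0
Move 4: W@(2,0) -> caps B=0 W=1
Move 5: B@(1,0) -> caps B=0 W=1
Move 6: W@(2,1) -> caps B=0 W=1
Move 7: B@(1,3) -> caps B=0 W=1
Move 8: W@(1,2) -> caps B=0 W=1
Move 9: B@(3,2) -> caps B=0 W=1
Move 10: W@(3,3) -> caps B=0 W=1
Move 11: B@(0,3) -> caps B=0 W=1
Move 12: W@(2,2) -> caps B=0 W=2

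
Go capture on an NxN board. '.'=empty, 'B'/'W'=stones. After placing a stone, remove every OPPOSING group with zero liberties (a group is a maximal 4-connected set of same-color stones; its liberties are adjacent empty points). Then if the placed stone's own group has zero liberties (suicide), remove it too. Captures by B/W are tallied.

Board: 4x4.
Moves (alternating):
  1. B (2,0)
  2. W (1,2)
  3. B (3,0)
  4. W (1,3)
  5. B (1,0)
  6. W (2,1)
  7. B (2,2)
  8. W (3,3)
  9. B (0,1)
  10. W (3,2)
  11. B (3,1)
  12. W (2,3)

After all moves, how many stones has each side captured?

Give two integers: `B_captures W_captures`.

Move 1: B@(2,0) -> caps B=0 W=0
Move 2: W@(1,2) -> caps B=0 W=0
Move 3: B@(3,0) -> caps B=0 W=0
Move 4: W@(1,3) -> caps B=0 W=0
Move 5: B@(1,0) -> caps B=0 W=0
Move 6: W@(2,1) -> caps B=0 W=0
Move 7: B@(2,2) -> caps B=0 W=0
Move 8: W@(3,3) -> caps B=0 W=0
Move 9: B@(0,1) -> caps B=0 W=0
Move 10: W@(3,2) -> caps B=0 W=0
Move 11: B@(3,1) -> caps B=0 W=0
Move 12: W@(2,3) -> caps B=0 W=1

Answer: 0 1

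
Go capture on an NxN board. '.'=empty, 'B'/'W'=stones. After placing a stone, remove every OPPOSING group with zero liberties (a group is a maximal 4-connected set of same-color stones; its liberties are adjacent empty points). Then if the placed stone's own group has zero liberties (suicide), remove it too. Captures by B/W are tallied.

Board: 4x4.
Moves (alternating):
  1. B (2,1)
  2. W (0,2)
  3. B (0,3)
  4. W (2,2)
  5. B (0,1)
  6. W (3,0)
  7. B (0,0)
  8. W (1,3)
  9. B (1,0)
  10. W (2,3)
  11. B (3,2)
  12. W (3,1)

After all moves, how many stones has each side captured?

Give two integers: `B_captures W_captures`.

Answer: 0 1

Derivation:
Move 1: B@(2,1) -> caps B=0 W=0
Move 2: W@(0,2) -> caps B=0 W=0
Move 3: B@(0,3) -> caps B=0 W=0
Move 4: W@(2,2) -> caps B=0 W=0
Move 5: B@(0,1) -> caps B=0 W=0
Move 6: W@(3,0) -> caps B=0 W=0
Move 7: B@(0,0) -> caps B=0 W=0
Move 8: W@(1,3) -> caps B=0 W=1
Move 9: B@(1,0) -> caps B=0 W=1
Move 10: W@(2,3) -> caps B=0 W=1
Move 11: B@(3,2) -> caps B=0 W=1
Move 12: W@(3,1) -> caps B=0 W=1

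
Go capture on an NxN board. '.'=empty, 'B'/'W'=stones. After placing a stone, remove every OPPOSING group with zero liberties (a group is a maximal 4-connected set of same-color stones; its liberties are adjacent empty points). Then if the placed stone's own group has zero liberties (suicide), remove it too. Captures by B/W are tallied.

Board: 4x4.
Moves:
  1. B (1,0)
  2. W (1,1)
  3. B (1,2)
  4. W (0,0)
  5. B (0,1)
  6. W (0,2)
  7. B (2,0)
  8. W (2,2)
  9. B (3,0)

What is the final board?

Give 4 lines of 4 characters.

Answer: .BW.
BWB.
B.W.
B...

Derivation:
Move 1: B@(1,0) -> caps B=0 W=0
Move 2: W@(1,1) -> caps B=0 W=0
Move 3: B@(1,2) -> caps B=0 W=0
Move 4: W@(0,0) -> caps B=0 W=0
Move 5: B@(0,1) -> caps B=1 W=0
Move 6: W@(0,2) -> caps B=1 W=0
Move 7: B@(2,0) -> caps B=1 W=0
Move 8: W@(2,2) -> caps B=1 W=0
Move 9: B@(3,0) -> caps B=1 W=0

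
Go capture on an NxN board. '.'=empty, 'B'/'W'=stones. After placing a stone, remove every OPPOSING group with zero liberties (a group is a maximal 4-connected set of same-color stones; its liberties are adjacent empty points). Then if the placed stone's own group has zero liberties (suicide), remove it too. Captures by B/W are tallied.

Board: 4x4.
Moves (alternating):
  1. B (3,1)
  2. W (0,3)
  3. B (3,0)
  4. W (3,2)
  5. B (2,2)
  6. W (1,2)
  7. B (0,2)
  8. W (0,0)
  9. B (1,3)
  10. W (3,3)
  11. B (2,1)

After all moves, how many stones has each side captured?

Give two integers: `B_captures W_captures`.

Answer: 1 0

Derivation:
Move 1: B@(3,1) -> caps B=0 W=0
Move 2: W@(0,3) -> caps B=0 W=0
Move 3: B@(3,0) -> caps B=0 W=0
Move 4: W@(3,2) -> caps B=0 W=0
Move 5: B@(2,2) -> caps B=0 W=0
Move 6: W@(1,2) -> caps B=0 W=0
Move 7: B@(0,2) -> caps B=0 W=0
Move 8: W@(0,0) -> caps B=0 W=0
Move 9: B@(1,3) -> caps B=1 W=0
Move 10: W@(3,3) -> caps B=1 W=0
Move 11: B@(2,1) -> caps B=1 W=0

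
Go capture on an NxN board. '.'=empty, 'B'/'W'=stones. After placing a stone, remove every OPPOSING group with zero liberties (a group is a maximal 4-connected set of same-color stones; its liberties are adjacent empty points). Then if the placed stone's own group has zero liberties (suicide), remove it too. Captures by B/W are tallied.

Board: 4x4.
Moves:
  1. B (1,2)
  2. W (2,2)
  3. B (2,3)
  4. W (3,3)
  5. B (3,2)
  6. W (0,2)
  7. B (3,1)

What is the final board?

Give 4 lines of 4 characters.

Move 1: B@(1,2) -> caps B=0 W=0
Move 2: W@(2,2) -> caps B=0 W=0
Move 3: B@(2,3) -> caps B=0 W=0
Move 4: W@(3,3) -> caps B=0 W=0
Move 5: B@(3,2) -> caps B=1 W=0
Move 6: W@(0,2) -> caps B=1 W=0
Move 7: B@(3,1) -> caps B=1 W=0

Answer: ..W.
..B.
..WB
.BB.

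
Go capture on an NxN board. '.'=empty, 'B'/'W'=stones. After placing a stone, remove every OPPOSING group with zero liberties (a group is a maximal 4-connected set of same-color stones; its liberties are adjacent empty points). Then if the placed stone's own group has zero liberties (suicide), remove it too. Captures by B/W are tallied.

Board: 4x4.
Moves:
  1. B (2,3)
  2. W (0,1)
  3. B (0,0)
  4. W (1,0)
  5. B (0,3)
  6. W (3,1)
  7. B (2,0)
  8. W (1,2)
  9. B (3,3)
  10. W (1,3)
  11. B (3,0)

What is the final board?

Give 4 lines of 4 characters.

Move 1: B@(2,3) -> caps B=0 W=0
Move 2: W@(0,1) -> caps B=0 W=0
Move 3: B@(0,0) -> caps B=0 W=0
Move 4: W@(1,0) -> caps B=0 W=1
Move 5: B@(0,3) -> caps B=0 W=1
Move 6: W@(3,1) -> caps B=0 W=1
Move 7: B@(2,0) -> caps B=0 W=1
Move 8: W@(1,2) -> caps B=0 W=1
Move 9: B@(3,3) -> caps B=0 W=1
Move 10: W@(1,3) -> caps B=0 W=1
Move 11: B@(3,0) -> caps B=0 W=1

Answer: .W.B
W.WW
B..B
BW.B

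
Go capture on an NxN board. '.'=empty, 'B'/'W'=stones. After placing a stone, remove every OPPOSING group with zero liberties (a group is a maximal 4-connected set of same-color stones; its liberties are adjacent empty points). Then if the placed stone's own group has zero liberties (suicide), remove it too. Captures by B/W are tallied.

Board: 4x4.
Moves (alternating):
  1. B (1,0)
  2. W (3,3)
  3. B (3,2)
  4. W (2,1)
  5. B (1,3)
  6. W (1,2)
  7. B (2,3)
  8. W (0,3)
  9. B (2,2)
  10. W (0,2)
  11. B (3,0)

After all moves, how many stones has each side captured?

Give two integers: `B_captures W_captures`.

Move 1: B@(1,0) -> caps B=0 W=0
Move 2: W@(3,3) -> caps B=0 W=0
Move 3: B@(3,2) -> caps B=0 W=0
Move 4: W@(2,1) -> caps B=0 W=0
Move 5: B@(1,3) -> caps B=0 W=0
Move 6: W@(1,2) -> caps B=0 W=0
Move 7: B@(2,3) -> caps B=1 W=0
Move 8: W@(0,3) -> caps B=1 W=0
Move 9: B@(2,2) -> caps B=1 W=0
Move 10: W@(0,2) -> caps B=1 W=0
Move 11: B@(3,0) -> caps B=1 W=0

Answer: 1 0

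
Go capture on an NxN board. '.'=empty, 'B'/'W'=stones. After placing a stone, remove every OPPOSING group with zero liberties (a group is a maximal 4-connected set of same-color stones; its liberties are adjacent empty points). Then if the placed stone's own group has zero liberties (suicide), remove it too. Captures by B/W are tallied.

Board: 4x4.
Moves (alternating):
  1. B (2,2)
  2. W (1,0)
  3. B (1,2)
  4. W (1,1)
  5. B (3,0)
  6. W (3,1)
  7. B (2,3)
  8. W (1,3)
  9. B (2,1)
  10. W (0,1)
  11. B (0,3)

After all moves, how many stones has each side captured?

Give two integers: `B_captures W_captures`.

Answer: 1 0

Derivation:
Move 1: B@(2,2) -> caps B=0 W=0
Move 2: W@(1,0) -> caps B=0 W=0
Move 3: B@(1,2) -> caps B=0 W=0
Move 4: W@(1,1) -> caps B=0 W=0
Move 5: B@(3,0) -> caps B=0 W=0
Move 6: W@(3,1) -> caps B=0 W=0
Move 7: B@(2,3) -> caps B=0 W=0
Move 8: W@(1,3) -> caps B=0 W=0
Move 9: B@(2,1) -> caps B=0 W=0
Move 10: W@(0,1) -> caps B=0 W=0
Move 11: B@(0,3) -> caps B=1 W=0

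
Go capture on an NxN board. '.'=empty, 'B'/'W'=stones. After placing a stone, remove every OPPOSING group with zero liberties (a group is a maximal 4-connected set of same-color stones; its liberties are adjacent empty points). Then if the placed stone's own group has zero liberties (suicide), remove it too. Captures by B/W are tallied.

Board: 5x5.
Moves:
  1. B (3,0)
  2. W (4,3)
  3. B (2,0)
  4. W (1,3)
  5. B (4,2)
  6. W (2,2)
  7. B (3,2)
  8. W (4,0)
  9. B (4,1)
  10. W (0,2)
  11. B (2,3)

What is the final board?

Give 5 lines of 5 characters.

Move 1: B@(3,0) -> caps B=0 W=0
Move 2: W@(4,3) -> caps B=0 W=0
Move 3: B@(2,0) -> caps B=0 W=0
Move 4: W@(1,3) -> caps B=0 W=0
Move 5: B@(4,2) -> caps B=0 W=0
Move 6: W@(2,2) -> caps B=0 W=0
Move 7: B@(3,2) -> caps B=0 W=0
Move 8: W@(4,0) -> caps B=0 W=0
Move 9: B@(4,1) -> caps B=1 W=0
Move 10: W@(0,2) -> caps B=1 W=0
Move 11: B@(2,3) -> caps B=1 W=0

Answer: ..W..
...W.
B.WB.
B.B..
.BBW.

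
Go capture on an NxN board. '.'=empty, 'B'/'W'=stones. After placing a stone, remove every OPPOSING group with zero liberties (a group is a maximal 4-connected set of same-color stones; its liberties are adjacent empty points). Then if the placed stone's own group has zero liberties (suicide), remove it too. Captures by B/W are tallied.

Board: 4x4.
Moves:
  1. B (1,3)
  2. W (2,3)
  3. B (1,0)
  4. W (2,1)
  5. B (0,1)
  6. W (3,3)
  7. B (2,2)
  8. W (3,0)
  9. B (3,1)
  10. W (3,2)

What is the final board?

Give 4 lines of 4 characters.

Move 1: B@(1,3) -> caps B=0 W=0
Move 2: W@(2,3) -> caps B=0 W=0
Move 3: B@(1,0) -> caps B=0 W=0
Move 4: W@(2,1) -> caps B=0 W=0
Move 5: B@(0,1) -> caps B=0 W=0
Move 6: W@(3,3) -> caps B=0 W=0
Move 7: B@(2,2) -> caps B=0 W=0
Move 8: W@(3,0) -> caps B=0 W=0
Move 9: B@(3,1) -> caps B=0 W=0
Move 10: W@(3,2) -> caps B=0 W=1

Answer: .B..
B..B
.WBW
W.WW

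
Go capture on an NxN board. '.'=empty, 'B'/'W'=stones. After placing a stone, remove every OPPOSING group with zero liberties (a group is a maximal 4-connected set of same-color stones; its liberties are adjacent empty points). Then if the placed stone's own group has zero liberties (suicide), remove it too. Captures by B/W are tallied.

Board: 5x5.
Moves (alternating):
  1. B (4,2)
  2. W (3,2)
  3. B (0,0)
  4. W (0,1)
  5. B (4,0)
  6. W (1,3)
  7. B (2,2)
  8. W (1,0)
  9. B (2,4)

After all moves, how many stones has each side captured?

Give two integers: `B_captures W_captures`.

Move 1: B@(4,2) -> caps B=0 W=0
Move 2: W@(3,2) -> caps B=0 W=0
Move 3: B@(0,0) -> caps B=0 W=0
Move 4: W@(0,1) -> caps B=0 W=0
Move 5: B@(4,0) -> caps B=0 W=0
Move 6: W@(1,3) -> caps B=0 W=0
Move 7: B@(2,2) -> caps B=0 W=0
Move 8: W@(1,0) -> caps B=0 W=1
Move 9: B@(2,4) -> caps B=0 W=1

Answer: 0 1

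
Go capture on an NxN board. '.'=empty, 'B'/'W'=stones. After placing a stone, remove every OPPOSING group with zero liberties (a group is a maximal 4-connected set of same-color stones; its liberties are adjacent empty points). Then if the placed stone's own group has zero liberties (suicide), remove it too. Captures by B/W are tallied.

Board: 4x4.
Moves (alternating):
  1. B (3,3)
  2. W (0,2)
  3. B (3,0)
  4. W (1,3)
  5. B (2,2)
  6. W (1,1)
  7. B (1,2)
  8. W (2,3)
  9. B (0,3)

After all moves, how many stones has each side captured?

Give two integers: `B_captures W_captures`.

Answer: 2 0

Derivation:
Move 1: B@(3,3) -> caps B=0 W=0
Move 2: W@(0,2) -> caps B=0 W=0
Move 3: B@(3,0) -> caps B=0 W=0
Move 4: W@(1,3) -> caps B=0 W=0
Move 5: B@(2,2) -> caps B=0 W=0
Move 6: W@(1,1) -> caps B=0 W=0
Move 7: B@(1,2) -> caps B=0 W=0
Move 8: W@(2,3) -> caps B=0 W=0
Move 9: B@(0,3) -> caps B=2 W=0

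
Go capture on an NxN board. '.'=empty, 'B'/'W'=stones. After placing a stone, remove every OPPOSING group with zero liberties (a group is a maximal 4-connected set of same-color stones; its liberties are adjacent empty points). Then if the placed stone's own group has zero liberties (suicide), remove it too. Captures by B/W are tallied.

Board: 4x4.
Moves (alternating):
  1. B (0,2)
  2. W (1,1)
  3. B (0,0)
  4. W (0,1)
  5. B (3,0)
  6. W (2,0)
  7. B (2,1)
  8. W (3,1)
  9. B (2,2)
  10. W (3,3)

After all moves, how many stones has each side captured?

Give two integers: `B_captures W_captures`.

Move 1: B@(0,2) -> caps B=0 W=0
Move 2: W@(1,1) -> caps B=0 W=0
Move 3: B@(0,0) -> caps B=0 W=0
Move 4: W@(0,1) -> caps B=0 W=0
Move 5: B@(3,0) -> caps B=0 W=0
Move 6: W@(2,0) -> caps B=0 W=0
Move 7: B@(2,1) -> caps B=0 W=0
Move 8: W@(3,1) -> caps B=0 W=1
Move 9: B@(2,2) -> caps B=0 W=1
Move 10: W@(3,3) -> caps B=0 W=1

Answer: 0 1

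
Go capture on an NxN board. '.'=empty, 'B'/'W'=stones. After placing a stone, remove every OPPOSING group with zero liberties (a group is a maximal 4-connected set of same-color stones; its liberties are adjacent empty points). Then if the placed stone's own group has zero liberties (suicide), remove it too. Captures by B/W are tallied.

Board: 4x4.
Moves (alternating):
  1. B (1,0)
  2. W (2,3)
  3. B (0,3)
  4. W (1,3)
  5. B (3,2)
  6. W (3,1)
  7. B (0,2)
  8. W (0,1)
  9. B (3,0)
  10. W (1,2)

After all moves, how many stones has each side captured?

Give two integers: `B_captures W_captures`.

Move 1: B@(1,0) -> caps B=0 W=0
Move 2: W@(2,3) -> caps B=0 W=0
Move 3: B@(0,3) -> caps B=0 W=0
Move 4: W@(1,3) -> caps B=0 W=0
Move 5: B@(3,2) -> caps B=0 W=0
Move 6: W@(3,1) -> caps B=0 W=0
Move 7: B@(0,2) -> caps B=0 W=0
Move 8: W@(0,1) -> caps B=0 W=0
Move 9: B@(3,0) -> caps B=0 W=0
Move 10: W@(1,2) -> caps B=0 W=2

Answer: 0 2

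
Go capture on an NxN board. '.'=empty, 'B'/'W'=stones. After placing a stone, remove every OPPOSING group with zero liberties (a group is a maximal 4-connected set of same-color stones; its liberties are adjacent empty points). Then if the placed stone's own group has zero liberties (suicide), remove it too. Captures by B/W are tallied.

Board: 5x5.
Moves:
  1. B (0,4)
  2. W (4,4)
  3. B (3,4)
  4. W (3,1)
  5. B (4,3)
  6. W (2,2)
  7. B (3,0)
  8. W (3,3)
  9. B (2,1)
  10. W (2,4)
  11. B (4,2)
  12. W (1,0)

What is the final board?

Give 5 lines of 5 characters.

Answer: ....B
W....
.BW.W
BW.WB
..BB.

Derivation:
Move 1: B@(0,4) -> caps B=0 W=0
Move 2: W@(4,4) -> caps B=0 W=0
Move 3: B@(3,4) -> caps B=0 W=0
Move 4: W@(3,1) -> caps B=0 W=0
Move 5: B@(4,3) -> caps B=1 W=0
Move 6: W@(2,2) -> caps B=1 W=0
Move 7: B@(3,0) -> caps B=1 W=0
Move 8: W@(3,3) -> caps B=1 W=0
Move 9: B@(2,1) -> caps B=1 W=0
Move 10: W@(2,4) -> caps B=1 W=0
Move 11: B@(4,2) -> caps B=1 W=0
Move 12: W@(1,0) -> caps B=1 W=0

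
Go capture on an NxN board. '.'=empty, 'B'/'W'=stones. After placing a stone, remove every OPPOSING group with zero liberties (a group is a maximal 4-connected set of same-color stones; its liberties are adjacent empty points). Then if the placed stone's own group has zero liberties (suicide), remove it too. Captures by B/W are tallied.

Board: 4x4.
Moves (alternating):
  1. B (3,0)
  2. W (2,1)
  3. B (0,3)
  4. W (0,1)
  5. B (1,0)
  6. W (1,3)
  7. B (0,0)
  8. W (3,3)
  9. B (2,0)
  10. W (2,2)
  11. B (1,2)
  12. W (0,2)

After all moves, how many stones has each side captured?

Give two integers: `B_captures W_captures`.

Move 1: B@(3,0) -> caps B=0 W=0
Move 2: W@(2,1) -> caps B=0 W=0
Move 3: B@(0,3) -> caps B=0 W=0
Move 4: W@(0,1) -> caps B=0 W=0
Move 5: B@(1,0) -> caps B=0 W=0
Move 6: W@(1,3) -> caps B=0 W=0
Move 7: B@(0,0) -> caps B=0 W=0
Move 8: W@(3,3) -> caps B=0 W=0
Move 9: B@(2,0) -> caps B=0 W=0
Move 10: W@(2,2) -> caps B=0 W=0
Move 11: B@(1,2) -> caps B=0 W=0
Move 12: W@(0,2) -> caps B=0 W=1

Answer: 0 1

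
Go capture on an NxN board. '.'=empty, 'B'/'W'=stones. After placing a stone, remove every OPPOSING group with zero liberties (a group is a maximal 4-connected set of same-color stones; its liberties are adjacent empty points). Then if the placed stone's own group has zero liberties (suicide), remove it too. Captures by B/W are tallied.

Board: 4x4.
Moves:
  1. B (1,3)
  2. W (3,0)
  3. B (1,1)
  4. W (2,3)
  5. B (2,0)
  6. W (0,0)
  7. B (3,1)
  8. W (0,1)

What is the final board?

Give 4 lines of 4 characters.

Move 1: B@(1,3) -> caps B=0 W=0
Move 2: W@(3,0) -> caps B=0 W=0
Move 3: B@(1,1) -> caps B=0 W=0
Move 4: W@(2,3) -> caps B=0 W=0
Move 5: B@(2,0) -> caps B=0 W=0
Move 6: W@(0,0) -> caps B=0 W=0
Move 7: B@(3,1) -> caps B=1 W=0
Move 8: W@(0,1) -> caps B=1 W=0

Answer: WW..
.B.B
B..W
.B..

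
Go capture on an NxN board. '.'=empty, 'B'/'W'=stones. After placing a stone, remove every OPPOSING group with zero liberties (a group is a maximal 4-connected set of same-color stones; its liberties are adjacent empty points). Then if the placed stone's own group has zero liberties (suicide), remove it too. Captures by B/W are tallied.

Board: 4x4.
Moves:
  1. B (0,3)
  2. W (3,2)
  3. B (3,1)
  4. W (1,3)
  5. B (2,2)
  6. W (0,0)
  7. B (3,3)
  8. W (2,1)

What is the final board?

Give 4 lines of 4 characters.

Move 1: B@(0,3) -> caps B=0 W=0
Move 2: W@(3,2) -> caps B=0 W=0
Move 3: B@(3,1) -> caps B=0 W=0
Move 4: W@(1,3) -> caps B=0 W=0
Move 5: B@(2,2) -> caps B=0 W=0
Move 6: W@(0,0) -> caps B=0 W=0
Move 7: B@(3,3) -> caps B=1 W=0
Move 8: W@(2,1) -> caps B=1 W=0

Answer: W..B
...W
.WB.
.B.B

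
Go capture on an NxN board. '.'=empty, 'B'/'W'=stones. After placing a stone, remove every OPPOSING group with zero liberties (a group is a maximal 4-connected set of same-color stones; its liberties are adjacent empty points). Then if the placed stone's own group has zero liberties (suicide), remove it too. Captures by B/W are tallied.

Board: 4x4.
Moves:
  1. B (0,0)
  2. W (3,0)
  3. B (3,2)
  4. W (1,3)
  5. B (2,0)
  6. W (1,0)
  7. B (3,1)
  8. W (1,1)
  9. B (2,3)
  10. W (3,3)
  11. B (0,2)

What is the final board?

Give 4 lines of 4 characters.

Move 1: B@(0,0) -> caps B=0 W=0
Move 2: W@(3,0) -> caps B=0 W=0
Move 3: B@(3,2) -> caps B=0 W=0
Move 4: W@(1,3) -> caps B=0 W=0
Move 5: B@(2,0) -> caps B=0 W=0
Move 6: W@(1,0) -> caps B=0 W=0
Move 7: B@(3,1) -> caps B=1 W=0
Move 8: W@(1,1) -> caps B=1 W=0
Move 9: B@(2,3) -> caps B=1 W=0
Move 10: W@(3,3) -> caps B=1 W=0
Move 11: B@(0,2) -> caps B=1 W=0

Answer: B.B.
WW.W
B..B
.BB.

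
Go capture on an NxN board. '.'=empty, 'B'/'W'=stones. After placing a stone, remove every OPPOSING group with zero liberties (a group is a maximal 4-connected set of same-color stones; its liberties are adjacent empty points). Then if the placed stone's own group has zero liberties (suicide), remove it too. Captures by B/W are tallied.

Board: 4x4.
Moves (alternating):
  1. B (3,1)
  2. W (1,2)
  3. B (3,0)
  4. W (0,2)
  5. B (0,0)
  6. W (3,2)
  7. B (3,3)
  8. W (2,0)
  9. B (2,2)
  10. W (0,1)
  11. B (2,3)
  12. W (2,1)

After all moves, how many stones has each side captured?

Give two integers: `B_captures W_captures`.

Answer: 1 0

Derivation:
Move 1: B@(3,1) -> caps B=0 W=0
Move 2: W@(1,2) -> caps B=0 W=0
Move 3: B@(3,0) -> caps B=0 W=0
Move 4: W@(0,2) -> caps B=0 W=0
Move 5: B@(0,0) -> caps B=0 W=0
Move 6: W@(3,2) -> caps B=0 W=0
Move 7: B@(3,3) -> caps B=0 W=0
Move 8: W@(2,0) -> caps B=0 W=0
Move 9: B@(2,2) -> caps B=1 W=0
Move 10: W@(0,1) -> caps B=1 W=0
Move 11: B@(2,3) -> caps B=1 W=0
Move 12: W@(2,1) -> caps B=1 W=0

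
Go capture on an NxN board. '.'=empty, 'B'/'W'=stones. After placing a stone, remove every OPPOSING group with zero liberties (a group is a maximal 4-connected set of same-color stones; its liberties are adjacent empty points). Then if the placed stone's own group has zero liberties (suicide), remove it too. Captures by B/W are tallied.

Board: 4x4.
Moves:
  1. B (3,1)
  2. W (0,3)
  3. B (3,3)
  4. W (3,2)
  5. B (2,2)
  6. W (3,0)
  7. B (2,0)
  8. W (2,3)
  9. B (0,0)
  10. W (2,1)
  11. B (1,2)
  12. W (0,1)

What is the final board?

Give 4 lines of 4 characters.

Move 1: B@(3,1) -> caps B=0 W=0
Move 2: W@(0,3) -> caps B=0 W=0
Move 3: B@(3,3) -> caps B=0 W=0
Move 4: W@(3,2) -> caps B=0 W=0
Move 5: B@(2,2) -> caps B=1 W=0
Move 6: W@(3,0) -> caps B=1 W=0
Move 7: B@(2,0) -> caps B=2 W=0
Move 8: W@(2,3) -> caps B=2 W=0
Move 9: B@(0,0) -> caps B=2 W=0
Move 10: W@(2,1) -> caps B=2 W=0
Move 11: B@(1,2) -> caps B=2 W=0
Move 12: W@(0,1) -> caps B=2 W=0

Answer: BW.W
..B.
BWBW
.B.B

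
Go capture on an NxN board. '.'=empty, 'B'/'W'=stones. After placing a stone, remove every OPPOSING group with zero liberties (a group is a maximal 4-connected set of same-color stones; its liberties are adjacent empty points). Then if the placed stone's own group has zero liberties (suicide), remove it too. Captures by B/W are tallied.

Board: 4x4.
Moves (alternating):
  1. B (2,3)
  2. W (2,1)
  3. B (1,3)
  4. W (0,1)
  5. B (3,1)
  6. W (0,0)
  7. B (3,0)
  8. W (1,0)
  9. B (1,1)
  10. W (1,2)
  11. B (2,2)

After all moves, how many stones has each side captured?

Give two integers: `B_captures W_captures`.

Move 1: B@(2,3) -> caps B=0 W=0
Move 2: W@(2,1) -> caps B=0 W=0
Move 3: B@(1,3) -> caps B=0 W=0
Move 4: W@(0,1) -> caps B=0 W=0
Move 5: B@(3,1) -> caps B=0 W=0
Move 6: W@(0,0) -> caps B=0 W=0
Move 7: B@(3,0) -> caps B=0 W=0
Move 8: W@(1,0) -> caps B=0 W=0
Move 9: B@(1,1) -> caps B=0 W=0
Move 10: W@(1,2) -> caps B=0 W=1
Move 11: B@(2,2) -> caps B=0 W=1

Answer: 0 1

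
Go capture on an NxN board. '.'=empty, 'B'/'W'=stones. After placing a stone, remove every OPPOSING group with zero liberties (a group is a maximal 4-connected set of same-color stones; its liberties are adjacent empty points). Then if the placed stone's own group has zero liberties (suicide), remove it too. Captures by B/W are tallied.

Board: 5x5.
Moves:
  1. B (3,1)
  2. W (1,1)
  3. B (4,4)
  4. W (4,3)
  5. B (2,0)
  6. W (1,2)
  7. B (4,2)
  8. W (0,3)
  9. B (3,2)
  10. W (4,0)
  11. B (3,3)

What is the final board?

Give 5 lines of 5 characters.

Move 1: B@(3,1) -> caps B=0 W=0
Move 2: W@(1,1) -> caps B=0 W=0
Move 3: B@(4,4) -> caps B=0 W=0
Move 4: W@(4,3) -> caps B=0 W=0
Move 5: B@(2,0) -> caps B=0 W=0
Move 6: W@(1,2) -> caps B=0 W=0
Move 7: B@(4,2) -> caps B=0 W=0
Move 8: W@(0,3) -> caps B=0 W=0
Move 9: B@(3,2) -> caps B=0 W=0
Move 10: W@(4,0) -> caps B=0 W=0
Move 11: B@(3,3) -> caps B=1 W=0

Answer: ...W.
.WW..
B....
.BBB.
W.B.B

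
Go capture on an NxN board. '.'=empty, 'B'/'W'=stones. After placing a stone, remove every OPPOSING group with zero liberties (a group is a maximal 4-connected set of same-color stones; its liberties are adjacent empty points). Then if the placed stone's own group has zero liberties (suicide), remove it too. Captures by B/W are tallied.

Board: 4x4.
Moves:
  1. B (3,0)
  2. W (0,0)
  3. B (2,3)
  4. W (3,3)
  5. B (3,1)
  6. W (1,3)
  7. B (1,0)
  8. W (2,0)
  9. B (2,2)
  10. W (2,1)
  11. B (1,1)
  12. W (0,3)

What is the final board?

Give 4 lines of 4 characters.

Answer: W..W
BB.W
..BB
BB.W

Derivation:
Move 1: B@(3,0) -> caps B=0 W=0
Move 2: W@(0,0) -> caps B=0 W=0
Move 3: B@(2,3) -> caps B=0 W=0
Move 4: W@(3,3) -> caps B=0 W=0
Move 5: B@(3,1) -> caps B=0 W=0
Move 6: W@(1,3) -> caps B=0 W=0
Move 7: B@(1,0) -> caps B=0 W=0
Move 8: W@(2,0) -> caps B=0 W=0
Move 9: B@(2,2) -> caps B=0 W=0
Move 10: W@(2,1) -> caps B=0 W=0
Move 11: B@(1,1) -> caps B=2 W=0
Move 12: W@(0,3) -> caps B=2 W=0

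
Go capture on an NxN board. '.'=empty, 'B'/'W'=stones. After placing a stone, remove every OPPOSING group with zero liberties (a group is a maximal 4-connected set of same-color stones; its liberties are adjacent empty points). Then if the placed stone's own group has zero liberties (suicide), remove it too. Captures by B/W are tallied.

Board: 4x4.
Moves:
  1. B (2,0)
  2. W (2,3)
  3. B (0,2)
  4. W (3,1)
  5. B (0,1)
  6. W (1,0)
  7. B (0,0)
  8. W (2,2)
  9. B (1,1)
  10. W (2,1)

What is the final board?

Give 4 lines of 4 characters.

Answer: BBB.
.B..
BWWW
.W..

Derivation:
Move 1: B@(2,0) -> caps B=0 W=0
Move 2: W@(2,3) -> caps B=0 W=0
Move 3: B@(0,2) -> caps B=0 W=0
Move 4: W@(3,1) -> caps B=0 W=0
Move 5: B@(0,1) -> caps B=0 W=0
Move 6: W@(1,0) -> caps B=0 W=0
Move 7: B@(0,0) -> caps B=0 W=0
Move 8: W@(2,2) -> caps B=0 W=0
Move 9: B@(1,1) -> caps B=1 W=0
Move 10: W@(2,1) -> caps B=1 W=0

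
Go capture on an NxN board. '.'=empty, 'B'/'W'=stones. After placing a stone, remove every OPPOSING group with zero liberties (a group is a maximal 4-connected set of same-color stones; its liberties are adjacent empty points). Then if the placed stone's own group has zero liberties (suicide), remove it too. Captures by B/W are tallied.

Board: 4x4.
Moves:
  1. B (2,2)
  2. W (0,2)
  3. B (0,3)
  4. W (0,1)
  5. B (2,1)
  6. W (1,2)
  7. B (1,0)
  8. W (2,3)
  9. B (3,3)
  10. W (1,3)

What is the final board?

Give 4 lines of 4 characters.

Answer: .WW.
B.WW
.BBW
...B

Derivation:
Move 1: B@(2,2) -> caps B=0 W=0
Move 2: W@(0,2) -> caps B=0 W=0
Move 3: B@(0,3) -> caps B=0 W=0
Move 4: W@(0,1) -> caps B=0 W=0
Move 5: B@(2,1) -> caps B=0 W=0
Move 6: W@(1,2) -> caps B=0 W=0
Move 7: B@(1,0) -> caps B=0 W=0
Move 8: W@(2,3) -> caps B=0 W=0
Move 9: B@(3,3) -> caps B=0 W=0
Move 10: W@(1,3) -> caps B=0 W=1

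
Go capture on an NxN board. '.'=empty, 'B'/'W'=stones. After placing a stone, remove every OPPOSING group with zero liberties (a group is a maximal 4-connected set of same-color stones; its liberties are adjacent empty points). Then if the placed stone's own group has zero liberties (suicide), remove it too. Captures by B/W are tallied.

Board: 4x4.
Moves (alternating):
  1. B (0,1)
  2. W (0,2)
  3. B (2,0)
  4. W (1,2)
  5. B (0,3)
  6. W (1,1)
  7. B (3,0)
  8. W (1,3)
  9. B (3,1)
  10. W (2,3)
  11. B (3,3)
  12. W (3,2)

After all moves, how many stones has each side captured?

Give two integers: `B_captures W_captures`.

Answer: 0 2

Derivation:
Move 1: B@(0,1) -> caps B=0 W=0
Move 2: W@(0,2) -> caps B=0 W=0
Move 3: B@(2,0) -> caps B=0 W=0
Move 4: W@(1,2) -> caps B=0 W=0
Move 5: B@(0,3) -> caps B=0 W=0
Move 6: W@(1,1) -> caps B=0 W=0
Move 7: B@(3,0) -> caps B=0 W=0
Move 8: W@(1,3) -> caps B=0 W=1
Move 9: B@(3,1) -> caps B=0 W=1
Move 10: W@(2,3) -> caps B=0 W=1
Move 11: B@(3,3) -> caps B=0 W=1
Move 12: W@(3,2) -> caps B=0 W=2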